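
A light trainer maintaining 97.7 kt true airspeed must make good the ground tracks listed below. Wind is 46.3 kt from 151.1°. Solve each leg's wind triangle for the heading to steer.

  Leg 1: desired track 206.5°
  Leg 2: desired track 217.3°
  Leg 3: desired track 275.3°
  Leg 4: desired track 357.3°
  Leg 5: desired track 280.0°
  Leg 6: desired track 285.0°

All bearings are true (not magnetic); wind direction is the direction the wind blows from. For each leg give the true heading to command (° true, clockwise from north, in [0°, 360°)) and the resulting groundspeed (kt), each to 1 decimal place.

Leg 1: heading=183.5°, groundspeed=63.7 kt
Leg 2: heading=191.6°, groundspeed=69.4 kt
Leg 3: heading=252.2°, groundspeed=115.9 kt
Leg 4: heading=9.4°, groundspeed=137.1 kt
Leg 5: heading=258.4°, groundspeed=119.9 kt
Leg 6: heading=265.0°, groundspeed=123.9 kt

Leg 1: desired track 206.5°; wind correction -23.0° → command heading 183.5°, groundspeed 63.7 kt
Leg 2: desired track 217.3°; wind correction -25.7° → command heading 191.6°, groundspeed 69.4 kt
Leg 3: desired track 275.3°; wind correction -23.1° → command heading 252.2°, groundspeed 115.9 kt
Leg 4: desired track 357.3°; wind correction +12.1° → command heading 9.4°, groundspeed 137.1 kt
Leg 5: desired track 280.0°; wind correction -21.6° → command heading 258.4°, groundspeed 119.9 kt
Leg 6: desired track 285.0°; wind correction -20.0° → command heading 265.0°, groundspeed 123.9 kt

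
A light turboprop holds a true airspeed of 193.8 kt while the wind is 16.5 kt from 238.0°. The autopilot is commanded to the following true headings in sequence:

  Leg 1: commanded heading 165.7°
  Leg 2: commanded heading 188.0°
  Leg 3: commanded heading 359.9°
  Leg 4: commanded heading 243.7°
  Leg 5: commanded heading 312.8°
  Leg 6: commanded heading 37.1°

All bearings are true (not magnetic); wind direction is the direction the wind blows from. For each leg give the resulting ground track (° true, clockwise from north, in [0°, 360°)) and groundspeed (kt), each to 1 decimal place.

Leg 1: heading 165.7°; drift -4.8° → track 160.9°, groundspeed 189.4 kt
Leg 2: heading 188.0°; drift -3.9° → track 184.1°, groundspeed 183.6 kt
Leg 3: heading 359.9°; drift +4.0° → track 3.9°, groundspeed 203.0 kt
Leg 4: heading 243.7°; drift +0.5° → track 244.2°, groundspeed 177.4 kt
Leg 5: heading 312.8°; drift +4.8° → track 317.6°, groundspeed 190.1 kt
Leg 6: heading 37.1°; drift +1.6° → track 38.7°, groundspeed 209.3 kt

Leg 1: track=160.9°, groundspeed=189.4 kt
Leg 2: track=184.1°, groundspeed=183.6 kt
Leg 3: track=3.9°, groundspeed=203.0 kt
Leg 4: track=244.2°, groundspeed=177.4 kt
Leg 5: track=317.6°, groundspeed=190.1 kt
Leg 6: track=38.7°, groundspeed=209.3 kt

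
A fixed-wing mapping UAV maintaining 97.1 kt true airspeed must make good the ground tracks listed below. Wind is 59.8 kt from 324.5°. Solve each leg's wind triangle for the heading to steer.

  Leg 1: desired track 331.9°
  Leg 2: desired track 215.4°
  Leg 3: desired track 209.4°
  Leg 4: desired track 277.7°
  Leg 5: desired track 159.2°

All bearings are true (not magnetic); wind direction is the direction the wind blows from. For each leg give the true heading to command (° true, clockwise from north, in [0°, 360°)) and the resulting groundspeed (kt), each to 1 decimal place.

Leg 1: heading=327.4°, groundspeed=37.5 kt
Leg 2: heading=251.0°, groundspeed=98.5 kt
Leg 3: heading=243.3°, groundspeed=106.0 kt
Leg 4: heading=304.4°, groundspeed=45.8 kt
Leg 5: heading=168.2°, groundspeed=153.7 kt

Leg 1: desired track 331.9°; wind correction -4.5° → command heading 327.4°, groundspeed 37.5 kt
Leg 2: desired track 215.4°; wind correction +35.6° → command heading 251.0°, groundspeed 98.5 kt
Leg 3: desired track 209.4°; wind correction +33.9° → command heading 243.3°, groundspeed 106.0 kt
Leg 4: desired track 277.7°; wind correction +26.7° → command heading 304.4°, groundspeed 45.8 kt
Leg 5: desired track 159.2°; wind correction +9.0° → command heading 168.2°, groundspeed 153.7 kt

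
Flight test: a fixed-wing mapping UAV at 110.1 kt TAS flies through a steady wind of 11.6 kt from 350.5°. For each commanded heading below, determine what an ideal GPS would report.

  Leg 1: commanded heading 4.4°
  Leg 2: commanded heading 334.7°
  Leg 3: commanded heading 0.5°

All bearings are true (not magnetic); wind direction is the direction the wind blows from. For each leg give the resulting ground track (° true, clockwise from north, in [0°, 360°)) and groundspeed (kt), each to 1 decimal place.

Leg 1: track=6.0°, groundspeed=98.9 kt
Leg 2: track=332.9°, groundspeed=99.0 kt
Leg 3: track=1.7°, groundspeed=98.7 kt

Leg 1: heading 4.4°; drift +1.6° → track 6.0°, groundspeed 98.9 kt
Leg 2: heading 334.7°; drift -1.8° → track 332.9°, groundspeed 99.0 kt
Leg 3: heading 0.5°; drift +1.2° → track 1.7°, groundspeed 98.7 kt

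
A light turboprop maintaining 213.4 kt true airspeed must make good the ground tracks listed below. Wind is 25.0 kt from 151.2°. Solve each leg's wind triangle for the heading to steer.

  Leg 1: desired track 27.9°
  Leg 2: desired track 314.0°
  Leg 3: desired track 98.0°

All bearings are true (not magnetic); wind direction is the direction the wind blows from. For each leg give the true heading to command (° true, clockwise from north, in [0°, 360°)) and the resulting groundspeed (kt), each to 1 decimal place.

Leg 1: desired track 27.9°; wind correction +5.6° → command heading 33.5°, groundspeed 226.1 kt
Leg 2: desired track 314.0°; wind correction -2.0° → command heading 312.0°, groundspeed 237.2 kt
Leg 3: desired track 98.0°; wind correction +5.4° → command heading 103.4°, groundspeed 197.5 kt

Leg 1: heading=33.5°, groundspeed=226.1 kt
Leg 2: heading=312.0°, groundspeed=237.2 kt
Leg 3: heading=103.4°, groundspeed=197.5 kt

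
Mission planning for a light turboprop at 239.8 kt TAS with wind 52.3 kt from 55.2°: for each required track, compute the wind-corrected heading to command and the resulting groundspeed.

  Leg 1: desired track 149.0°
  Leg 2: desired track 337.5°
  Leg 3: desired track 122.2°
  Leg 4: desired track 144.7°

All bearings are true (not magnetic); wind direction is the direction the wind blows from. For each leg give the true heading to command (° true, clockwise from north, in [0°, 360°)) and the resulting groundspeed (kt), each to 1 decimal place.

Leg 1: heading=136.4°, groundspeed=237.5 kt
Leg 2: heading=349.8°, groundspeed=223.2 kt
Leg 3: heading=110.6°, groundspeed=214.5 kt
Leg 4: heading=132.1°, groundspeed=233.6 kt

Leg 1: desired track 149.0°; wind correction -12.6° → command heading 136.4°, groundspeed 237.5 kt
Leg 2: desired track 337.5°; wind correction +12.3° → command heading 349.8°, groundspeed 223.2 kt
Leg 3: desired track 122.2°; wind correction -11.6° → command heading 110.6°, groundspeed 214.5 kt
Leg 4: desired track 144.7°; wind correction -12.6° → command heading 132.1°, groundspeed 233.6 kt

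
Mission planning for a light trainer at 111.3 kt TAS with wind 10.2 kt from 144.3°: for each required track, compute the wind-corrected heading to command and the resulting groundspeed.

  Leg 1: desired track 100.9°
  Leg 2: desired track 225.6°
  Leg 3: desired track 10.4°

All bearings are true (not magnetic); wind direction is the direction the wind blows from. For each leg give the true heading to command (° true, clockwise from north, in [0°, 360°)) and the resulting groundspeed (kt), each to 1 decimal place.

Leg 1: desired track 100.9°; wind correction +3.6° → command heading 104.5°, groundspeed 103.7 kt
Leg 2: desired track 225.6°; wind correction -5.2° → command heading 220.4°, groundspeed 109.3 kt
Leg 3: desired track 10.4°; wind correction +3.8° → command heading 14.2°, groundspeed 118.1 kt

Leg 1: heading=104.5°, groundspeed=103.7 kt
Leg 2: heading=220.4°, groundspeed=109.3 kt
Leg 3: heading=14.2°, groundspeed=118.1 kt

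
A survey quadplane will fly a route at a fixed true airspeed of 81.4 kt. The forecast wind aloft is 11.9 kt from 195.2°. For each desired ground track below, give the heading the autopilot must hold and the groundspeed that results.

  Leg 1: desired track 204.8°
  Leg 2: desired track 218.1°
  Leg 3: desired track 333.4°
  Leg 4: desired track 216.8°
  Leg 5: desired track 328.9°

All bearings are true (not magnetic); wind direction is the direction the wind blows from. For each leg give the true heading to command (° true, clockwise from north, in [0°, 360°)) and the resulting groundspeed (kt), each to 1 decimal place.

Leg 1: heading=203.4°, groundspeed=69.6 kt
Leg 2: heading=214.8°, groundspeed=70.3 kt
Leg 3: heading=327.8°, groundspeed=89.9 kt
Leg 4: heading=213.7°, groundspeed=70.2 kt
Leg 5: heading=322.8°, groundspeed=89.2 kt

Leg 1: desired track 204.8°; wind correction -1.4° → command heading 203.4°, groundspeed 69.6 kt
Leg 2: desired track 218.1°; wind correction -3.3° → command heading 214.8°, groundspeed 70.3 kt
Leg 3: desired track 333.4°; wind correction -5.6° → command heading 327.8°, groundspeed 89.9 kt
Leg 4: desired track 216.8°; wind correction -3.1° → command heading 213.7°, groundspeed 70.2 kt
Leg 5: desired track 328.9°; wind correction -6.1° → command heading 322.8°, groundspeed 89.2 kt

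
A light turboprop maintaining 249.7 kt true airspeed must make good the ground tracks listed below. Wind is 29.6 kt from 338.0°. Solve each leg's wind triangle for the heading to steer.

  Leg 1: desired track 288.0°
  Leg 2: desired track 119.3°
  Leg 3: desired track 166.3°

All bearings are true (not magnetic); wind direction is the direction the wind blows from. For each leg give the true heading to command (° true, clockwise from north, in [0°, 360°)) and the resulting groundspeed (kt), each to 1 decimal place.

Leg 1: desired track 288.0°; wind correction +5.2° → command heading 293.2°, groundspeed 229.6 kt
Leg 2: desired track 119.3°; wind correction -4.3° → command heading 115.0°, groundspeed 272.1 kt
Leg 3: desired track 166.3°; wind correction +1.0° → command heading 167.3°, groundspeed 279.0 kt

Leg 1: heading=293.2°, groundspeed=229.6 kt
Leg 2: heading=115.0°, groundspeed=272.1 kt
Leg 3: heading=167.3°, groundspeed=279.0 kt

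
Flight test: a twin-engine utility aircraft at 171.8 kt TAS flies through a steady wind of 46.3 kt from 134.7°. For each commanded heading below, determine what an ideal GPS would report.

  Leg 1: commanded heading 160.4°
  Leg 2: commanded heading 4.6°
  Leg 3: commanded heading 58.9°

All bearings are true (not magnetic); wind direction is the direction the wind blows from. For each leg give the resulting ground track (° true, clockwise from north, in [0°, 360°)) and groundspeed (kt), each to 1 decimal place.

Leg 1: track=169.2°, groundspeed=131.6 kt
Leg 2: track=354.6°, groundspeed=204.7 kt
Leg 3: track=43.3°, groundspeed=166.6 kt

Leg 1: heading 160.4°; drift +8.8° → track 169.2°, groundspeed 131.6 kt
Leg 2: heading 4.6°; drift -10.0° → track 354.6°, groundspeed 204.7 kt
Leg 3: heading 58.9°; drift -15.6° → track 43.3°, groundspeed 166.6 kt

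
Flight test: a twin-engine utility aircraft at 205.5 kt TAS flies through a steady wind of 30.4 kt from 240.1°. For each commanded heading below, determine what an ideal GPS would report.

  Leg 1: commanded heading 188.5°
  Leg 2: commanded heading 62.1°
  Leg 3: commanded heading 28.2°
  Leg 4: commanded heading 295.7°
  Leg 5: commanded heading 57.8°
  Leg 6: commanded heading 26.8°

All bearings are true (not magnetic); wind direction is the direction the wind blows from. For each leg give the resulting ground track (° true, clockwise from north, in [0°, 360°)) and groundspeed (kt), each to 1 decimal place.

Leg 1: track=181.2°, groundspeed=188.1 kt
Leg 2: track=61.8°, groundspeed=235.9 kt
Leg 3: track=32.2°, groundspeed=231.9 kt
Leg 4: track=303.3°, groundspeed=190.0 kt
Leg 5: track=58.1°, groundspeed=235.9 kt
Leg 6: track=30.9°, groundspeed=231.5 kt

Leg 1: heading 188.5°; drift -7.3° → track 181.2°, groundspeed 188.1 kt
Leg 2: heading 62.1°; drift -0.3° → track 61.8°, groundspeed 235.9 kt
Leg 3: heading 28.2°; drift +4.0° → track 32.2°, groundspeed 231.9 kt
Leg 4: heading 295.7°; drift +7.6° → track 303.3°, groundspeed 190.0 kt
Leg 5: heading 57.8°; drift +0.3° → track 58.1°, groundspeed 235.9 kt
Leg 6: heading 26.8°; drift +4.1° → track 30.9°, groundspeed 231.5 kt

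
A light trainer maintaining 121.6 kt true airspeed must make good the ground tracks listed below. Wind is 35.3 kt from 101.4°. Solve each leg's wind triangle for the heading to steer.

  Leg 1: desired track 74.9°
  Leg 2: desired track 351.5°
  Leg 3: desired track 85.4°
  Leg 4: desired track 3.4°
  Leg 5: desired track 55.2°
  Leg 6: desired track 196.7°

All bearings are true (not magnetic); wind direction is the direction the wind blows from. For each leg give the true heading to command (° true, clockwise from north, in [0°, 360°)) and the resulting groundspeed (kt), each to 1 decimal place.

Leg 1: heading=82.3°, groundspeed=89.0 kt
Leg 2: heading=7.3°, groundspeed=129.0 kt
Leg 3: heading=90.0°, groundspeed=87.3 kt
Leg 4: heading=20.1°, groundspeed=121.4 kt
Leg 5: heading=67.3°, groundspeed=94.5 kt
Leg 6: heading=179.9°, groundspeed=119.7 kt

Leg 1: desired track 74.9°; wind correction +7.4° → command heading 82.3°, groundspeed 89.0 kt
Leg 2: desired track 351.5°; wind correction +15.8° → command heading 7.3°, groundspeed 129.0 kt
Leg 3: desired track 85.4°; wind correction +4.6° → command heading 90.0°, groundspeed 87.3 kt
Leg 4: desired track 3.4°; wind correction +16.7° → command heading 20.1°, groundspeed 121.4 kt
Leg 5: desired track 55.2°; wind correction +12.1° → command heading 67.3°, groundspeed 94.5 kt
Leg 6: desired track 196.7°; wind correction -16.8° → command heading 179.9°, groundspeed 119.7 kt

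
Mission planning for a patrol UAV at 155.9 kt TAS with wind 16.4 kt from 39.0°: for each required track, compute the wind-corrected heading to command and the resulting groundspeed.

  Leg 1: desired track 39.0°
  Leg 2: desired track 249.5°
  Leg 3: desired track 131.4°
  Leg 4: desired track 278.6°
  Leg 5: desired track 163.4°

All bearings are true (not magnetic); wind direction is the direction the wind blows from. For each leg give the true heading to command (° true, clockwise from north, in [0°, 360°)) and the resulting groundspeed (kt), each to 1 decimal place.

Leg 1: heading=39.0°, groundspeed=139.5 kt
Leg 2: heading=252.6°, groundspeed=169.8 kt
Leg 3: heading=125.4°, groundspeed=155.7 kt
Leg 4: heading=283.8°, groundspeed=163.6 kt
Leg 5: heading=158.4°, groundspeed=164.6 kt

Leg 1: desired track 39.0°; wind correction +0.0° → command heading 39.0°, groundspeed 139.5 kt
Leg 2: desired track 249.5°; wind correction +3.1° → command heading 252.6°, groundspeed 169.8 kt
Leg 3: desired track 131.4°; wind correction -6.0° → command heading 125.4°, groundspeed 155.7 kt
Leg 4: desired track 278.6°; wind correction +5.2° → command heading 283.8°, groundspeed 163.6 kt
Leg 5: desired track 163.4°; wind correction -5.0° → command heading 158.4°, groundspeed 164.6 kt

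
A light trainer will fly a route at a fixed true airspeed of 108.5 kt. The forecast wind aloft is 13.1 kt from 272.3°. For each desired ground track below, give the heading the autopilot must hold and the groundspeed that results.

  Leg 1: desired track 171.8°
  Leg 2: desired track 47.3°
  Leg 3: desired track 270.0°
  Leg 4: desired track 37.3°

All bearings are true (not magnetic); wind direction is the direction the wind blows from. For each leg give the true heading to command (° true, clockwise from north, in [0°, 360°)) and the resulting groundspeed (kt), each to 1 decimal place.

Leg 1: desired track 171.8°; wind correction +6.8° → command heading 178.6°, groundspeed 110.1 kt
Leg 2: desired track 47.3°; wind correction -4.9° → command heading 42.4°, groundspeed 117.4 kt
Leg 3: desired track 270.0°; wind correction +0.3° → command heading 270.3°, groundspeed 95.4 kt
Leg 4: desired track 37.3°; wind correction -5.7° → command heading 31.6°, groundspeed 115.5 kt

Leg 1: heading=178.6°, groundspeed=110.1 kt
Leg 2: heading=42.4°, groundspeed=117.4 kt
Leg 3: heading=270.3°, groundspeed=95.4 kt
Leg 4: heading=31.6°, groundspeed=115.5 kt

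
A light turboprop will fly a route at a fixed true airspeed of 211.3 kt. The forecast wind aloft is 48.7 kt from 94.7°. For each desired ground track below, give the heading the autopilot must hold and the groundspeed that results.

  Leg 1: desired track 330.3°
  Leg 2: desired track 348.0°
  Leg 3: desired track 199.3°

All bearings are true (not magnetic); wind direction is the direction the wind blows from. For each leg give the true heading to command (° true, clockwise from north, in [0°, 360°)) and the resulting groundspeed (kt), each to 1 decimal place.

Leg 1: heading=341.3°, groundspeed=235.0 kt
Leg 2: heading=0.8°, groundspeed=220.1 kt
Leg 3: heading=186.4°, groundspeed=218.3 kt

Leg 1: desired track 330.3°; wind correction +11.0° → command heading 341.3°, groundspeed 235.0 kt
Leg 2: desired track 348.0°; wind correction +12.8° → command heading 0.8°, groundspeed 220.1 kt
Leg 3: desired track 199.3°; wind correction -12.9° → command heading 186.4°, groundspeed 218.3 kt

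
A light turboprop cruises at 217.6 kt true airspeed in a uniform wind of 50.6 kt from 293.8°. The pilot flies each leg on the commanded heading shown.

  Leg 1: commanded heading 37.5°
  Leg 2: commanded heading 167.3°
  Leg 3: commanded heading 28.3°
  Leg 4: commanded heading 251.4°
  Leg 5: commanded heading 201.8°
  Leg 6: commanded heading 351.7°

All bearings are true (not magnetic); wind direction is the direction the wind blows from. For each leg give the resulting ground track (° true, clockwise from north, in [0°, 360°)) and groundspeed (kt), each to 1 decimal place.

Leg 1: heading 37.5°; drift +12.1° → track 49.6°, groundspeed 234.8 kt
Leg 2: heading 167.3°; drift -9.3° → track 158.0°, groundspeed 251.0 kt
Leg 3: heading 28.3°; drift +12.8° → track 41.1°, groundspeed 227.2 kt
Leg 4: heading 251.4°; drift -10.7° → track 240.7°, groundspeed 183.4 kt
Leg 5: heading 201.8°; drift -13.0° → track 188.8°, groundspeed 225.1 kt
Leg 6: heading 351.7°; drift +12.7° → track 4.4°, groundspeed 195.5 kt

Leg 1: track=49.6°, groundspeed=234.8 kt
Leg 2: track=158.0°, groundspeed=251.0 kt
Leg 3: track=41.1°, groundspeed=227.2 kt
Leg 4: track=240.7°, groundspeed=183.4 kt
Leg 5: track=188.8°, groundspeed=225.1 kt
Leg 6: track=4.4°, groundspeed=195.5 kt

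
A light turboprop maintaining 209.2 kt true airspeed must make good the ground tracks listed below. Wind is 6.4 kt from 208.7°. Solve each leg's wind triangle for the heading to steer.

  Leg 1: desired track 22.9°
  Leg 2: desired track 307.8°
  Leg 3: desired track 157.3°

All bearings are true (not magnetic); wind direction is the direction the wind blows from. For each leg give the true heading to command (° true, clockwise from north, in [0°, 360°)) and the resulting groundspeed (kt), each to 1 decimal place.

Leg 1: heading=22.7°, groundspeed=215.6 kt
Leg 2: heading=306.1°, groundspeed=210.1 kt
Leg 3: heading=158.7°, groundspeed=205.1 kt

Leg 1: desired track 22.9°; wind correction -0.2° → command heading 22.7°, groundspeed 215.6 kt
Leg 2: desired track 307.8°; wind correction -1.7° → command heading 306.1°, groundspeed 210.1 kt
Leg 3: desired track 157.3°; wind correction +1.4° → command heading 158.7°, groundspeed 205.1 kt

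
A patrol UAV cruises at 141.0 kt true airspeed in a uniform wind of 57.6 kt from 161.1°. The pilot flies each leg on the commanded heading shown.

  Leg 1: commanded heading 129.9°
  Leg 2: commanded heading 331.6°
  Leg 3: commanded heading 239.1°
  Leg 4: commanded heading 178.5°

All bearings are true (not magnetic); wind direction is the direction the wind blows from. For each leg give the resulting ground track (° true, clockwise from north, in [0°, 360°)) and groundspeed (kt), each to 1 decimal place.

Leg 1: heading 129.9°; drift -18.0° → track 111.9°, groundspeed 96.5 kt
Leg 2: heading 331.6°; drift +2.8° → track 334.4°, groundspeed 198.0 kt
Leg 3: heading 239.1°; drift +23.6° → track 262.7°, groundspeed 140.8 kt
Leg 4: heading 178.5°; drift +11.3° → track 189.8°, groundspeed 87.7 kt

Leg 1: track=111.9°, groundspeed=96.5 kt
Leg 2: track=334.4°, groundspeed=198.0 kt
Leg 3: track=262.7°, groundspeed=140.8 kt
Leg 4: track=189.8°, groundspeed=87.7 kt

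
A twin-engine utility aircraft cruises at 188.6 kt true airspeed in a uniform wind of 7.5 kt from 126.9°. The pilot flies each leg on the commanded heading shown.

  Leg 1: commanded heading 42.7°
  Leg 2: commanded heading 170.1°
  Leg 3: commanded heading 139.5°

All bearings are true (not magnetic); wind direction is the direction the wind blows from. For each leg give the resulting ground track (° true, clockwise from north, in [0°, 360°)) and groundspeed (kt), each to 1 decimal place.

Leg 1: heading 42.7°; drift -2.3° → track 40.4°, groundspeed 188.0 kt
Leg 2: heading 170.1°; drift +1.6° → track 171.7°, groundspeed 183.2 kt
Leg 3: heading 139.5°; drift +0.5° → track 140.0°, groundspeed 181.3 kt

Leg 1: track=40.4°, groundspeed=188.0 kt
Leg 2: track=171.7°, groundspeed=183.2 kt
Leg 3: track=140.0°, groundspeed=181.3 kt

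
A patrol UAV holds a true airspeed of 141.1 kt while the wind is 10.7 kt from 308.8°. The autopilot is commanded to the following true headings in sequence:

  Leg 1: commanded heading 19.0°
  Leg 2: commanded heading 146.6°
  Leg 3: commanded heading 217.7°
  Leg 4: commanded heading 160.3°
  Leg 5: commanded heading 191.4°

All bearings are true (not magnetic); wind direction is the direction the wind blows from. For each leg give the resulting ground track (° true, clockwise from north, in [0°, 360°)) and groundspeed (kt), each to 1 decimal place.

Leg 1: heading 19.0°; drift +4.2° → track 23.2°, groundspeed 137.8 kt
Leg 2: heading 146.6°; drift -1.2° → track 145.4°, groundspeed 151.3 kt
Leg 3: heading 217.7°; drift -4.3° → track 213.4°, groundspeed 141.7 kt
Leg 4: heading 160.3°; drift -2.1° → track 158.2°, groundspeed 150.3 kt
Leg 5: heading 191.4°; drift -3.7° → track 187.7°, groundspeed 146.3 kt

Leg 1: track=23.2°, groundspeed=137.8 kt
Leg 2: track=145.4°, groundspeed=151.3 kt
Leg 3: track=213.4°, groundspeed=141.7 kt
Leg 4: track=158.2°, groundspeed=150.3 kt
Leg 5: track=187.7°, groundspeed=146.3 kt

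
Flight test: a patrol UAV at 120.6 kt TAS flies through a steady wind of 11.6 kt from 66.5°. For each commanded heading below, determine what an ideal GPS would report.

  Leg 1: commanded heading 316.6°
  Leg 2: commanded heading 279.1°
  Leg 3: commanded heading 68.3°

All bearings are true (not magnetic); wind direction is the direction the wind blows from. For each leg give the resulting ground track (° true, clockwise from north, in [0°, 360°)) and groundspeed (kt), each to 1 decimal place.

Leg 1: track=311.6°, groundspeed=125.0 kt
Leg 2: track=276.4°, groundspeed=130.5 kt
Leg 3: track=68.5°, groundspeed=109.0 kt

Leg 1: heading 316.6°; drift -5.0° → track 311.6°, groundspeed 125.0 kt
Leg 2: heading 279.1°; drift -2.7° → track 276.4°, groundspeed 130.5 kt
Leg 3: heading 68.3°; drift +0.2° → track 68.5°, groundspeed 109.0 kt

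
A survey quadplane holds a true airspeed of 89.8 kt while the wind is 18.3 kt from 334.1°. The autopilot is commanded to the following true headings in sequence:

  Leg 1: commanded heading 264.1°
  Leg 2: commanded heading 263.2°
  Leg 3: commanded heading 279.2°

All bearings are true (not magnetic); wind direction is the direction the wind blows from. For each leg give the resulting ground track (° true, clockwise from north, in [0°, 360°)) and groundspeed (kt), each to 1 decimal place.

Leg 1: track=252.5°, groundspeed=85.3 kt
Leg 2: track=251.5°, groundspeed=85.6 kt
Leg 3: track=268.5°, groundspeed=80.7 kt

Leg 1: heading 264.1°; drift -11.6° → track 252.5°, groundspeed 85.3 kt
Leg 2: heading 263.2°; drift -11.7° → track 251.5°, groundspeed 85.6 kt
Leg 3: heading 279.2°; drift -10.7° → track 268.5°, groundspeed 80.7 kt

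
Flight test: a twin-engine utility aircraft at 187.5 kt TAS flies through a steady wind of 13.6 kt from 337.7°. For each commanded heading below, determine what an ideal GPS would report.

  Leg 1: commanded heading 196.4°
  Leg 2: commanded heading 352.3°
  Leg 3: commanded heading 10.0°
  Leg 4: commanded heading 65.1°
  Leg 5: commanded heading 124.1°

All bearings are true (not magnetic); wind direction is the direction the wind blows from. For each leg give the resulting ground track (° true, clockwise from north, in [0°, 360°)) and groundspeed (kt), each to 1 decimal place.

Leg 1: heading 196.4°; drift -2.5° → track 193.9°, groundspeed 198.3 kt
Leg 2: heading 352.3°; drift +1.1° → track 353.4°, groundspeed 174.4 kt
Leg 3: heading 10.0°; drift +2.4° → track 12.4°, groundspeed 176.2 kt
Leg 4: heading 65.1°; drift +4.2° → track 69.3°, groundspeed 187.4 kt
Leg 5: heading 124.1°; drift +2.2° → track 126.3°, groundspeed 199.0 kt

Leg 1: track=193.9°, groundspeed=198.3 kt
Leg 2: track=353.4°, groundspeed=174.4 kt
Leg 3: track=12.4°, groundspeed=176.2 kt
Leg 4: track=69.3°, groundspeed=187.4 kt
Leg 5: track=126.3°, groundspeed=199.0 kt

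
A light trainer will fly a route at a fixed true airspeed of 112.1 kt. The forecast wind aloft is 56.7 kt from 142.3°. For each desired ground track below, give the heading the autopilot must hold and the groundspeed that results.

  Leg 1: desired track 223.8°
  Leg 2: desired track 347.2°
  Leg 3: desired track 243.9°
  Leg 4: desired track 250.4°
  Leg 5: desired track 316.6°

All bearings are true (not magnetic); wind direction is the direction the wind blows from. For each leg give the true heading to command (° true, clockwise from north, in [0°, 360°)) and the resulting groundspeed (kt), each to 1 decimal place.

Leg 1: heading=193.8°, groundspeed=88.7 kt
Leg 2: heading=359.5°, groundspeed=161.0 kt
Leg 3: heading=214.2°, groundspeed=108.8 kt
Leg 4: heading=221.7°, groundspeed=115.9 kt
Leg 5: heading=313.7°, groundspeed=168.4 kt

Leg 1: desired track 223.8°; wind correction -30.0° → command heading 193.8°, groundspeed 88.7 kt
Leg 2: desired track 347.2°; wind correction +12.3° → command heading 359.5°, groundspeed 161.0 kt
Leg 3: desired track 243.9°; wind correction -29.7° → command heading 214.2°, groundspeed 108.8 kt
Leg 4: desired track 250.4°; wind correction -28.7° → command heading 221.7°, groundspeed 115.9 kt
Leg 5: desired track 316.6°; wind correction -2.9° → command heading 313.7°, groundspeed 168.4 kt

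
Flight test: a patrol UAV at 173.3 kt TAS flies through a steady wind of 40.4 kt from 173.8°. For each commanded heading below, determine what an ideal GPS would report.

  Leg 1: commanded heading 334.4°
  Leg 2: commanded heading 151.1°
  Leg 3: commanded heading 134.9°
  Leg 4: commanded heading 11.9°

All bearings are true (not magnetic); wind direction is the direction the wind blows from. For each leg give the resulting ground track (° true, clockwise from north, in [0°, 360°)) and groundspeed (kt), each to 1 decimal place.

Leg 1: heading 334.4°; drift +3.6° → track 338.0°, groundspeed 211.8 kt
Leg 2: heading 151.1°; drift -6.5° → track 144.6°, groundspeed 136.9 kt
Leg 3: heading 134.9°; drift -10.1° → track 124.8°, groundspeed 144.1 kt
Leg 4: heading 11.9°; drift -3.4° → track 8.5°, groundspeed 212.1 kt

Leg 1: track=338.0°, groundspeed=211.8 kt
Leg 2: track=144.6°, groundspeed=136.9 kt
Leg 3: track=124.8°, groundspeed=144.1 kt
Leg 4: track=8.5°, groundspeed=212.1 kt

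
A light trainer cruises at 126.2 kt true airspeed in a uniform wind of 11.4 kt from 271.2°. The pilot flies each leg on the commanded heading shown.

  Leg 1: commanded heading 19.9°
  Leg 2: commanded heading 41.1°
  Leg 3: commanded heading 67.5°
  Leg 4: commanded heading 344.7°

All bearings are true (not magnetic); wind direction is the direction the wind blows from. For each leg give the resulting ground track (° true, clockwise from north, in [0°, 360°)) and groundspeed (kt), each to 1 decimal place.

Leg 1: heading 19.9°; drift +4.8° → track 24.7°, groundspeed 130.3 kt
Leg 2: heading 41.1°; drift +3.7° → track 44.8°, groundspeed 133.8 kt
Leg 3: heading 67.5°; drift +1.9° → track 69.4°, groundspeed 136.7 kt
Leg 4: heading 344.7°; drift +5.1° → track 349.8°, groundspeed 123.4 kt

Leg 1: track=24.7°, groundspeed=130.3 kt
Leg 2: track=44.8°, groundspeed=133.8 kt
Leg 3: track=69.4°, groundspeed=136.7 kt
Leg 4: track=349.8°, groundspeed=123.4 kt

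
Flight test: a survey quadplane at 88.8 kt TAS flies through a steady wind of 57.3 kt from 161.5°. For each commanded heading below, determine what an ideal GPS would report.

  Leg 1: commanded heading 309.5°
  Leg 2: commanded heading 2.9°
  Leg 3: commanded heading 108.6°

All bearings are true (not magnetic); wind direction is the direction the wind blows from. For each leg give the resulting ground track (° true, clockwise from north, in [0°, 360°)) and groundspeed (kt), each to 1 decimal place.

Leg 1: heading 309.5°; drift +12.5° → track 322.0°, groundspeed 140.7 kt
Leg 2: heading 2.9°; drift -8.4° → track 354.5°, groundspeed 143.7 kt
Leg 3: heading 108.6°; drift -40.1° → track 68.5°, groundspeed 70.9 kt

Leg 1: track=322.0°, groundspeed=140.7 kt
Leg 2: track=354.5°, groundspeed=143.7 kt
Leg 3: track=68.5°, groundspeed=70.9 kt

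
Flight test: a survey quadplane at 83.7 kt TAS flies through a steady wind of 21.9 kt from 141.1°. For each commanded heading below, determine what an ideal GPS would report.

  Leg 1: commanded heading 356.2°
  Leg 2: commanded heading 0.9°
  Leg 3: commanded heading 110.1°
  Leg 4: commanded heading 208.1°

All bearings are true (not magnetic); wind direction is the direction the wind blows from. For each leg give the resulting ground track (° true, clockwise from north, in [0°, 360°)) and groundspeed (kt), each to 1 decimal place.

Leg 1: track=349.1°, groundspeed=102.4 kt
Leg 2: track=353.0°, groundspeed=101.5 kt
Leg 3: track=100.2°, groundspeed=65.9 kt
Leg 4: track=223.1°, groundspeed=77.8 kt

Leg 1: heading 356.2°; drift -7.1° → track 349.1°, groundspeed 102.4 kt
Leg 2: heading 0.9°; drift -7.9° → track 353.0°, groundspeed 101.5 kt
Leg 3: heading 110.1°; drift -9.9° → track 100.2°, groundspeed 65.9 kt
Leg 4: heading 208.1°; drift +15.0° → track 223.1°, groundspeed 77.8 kt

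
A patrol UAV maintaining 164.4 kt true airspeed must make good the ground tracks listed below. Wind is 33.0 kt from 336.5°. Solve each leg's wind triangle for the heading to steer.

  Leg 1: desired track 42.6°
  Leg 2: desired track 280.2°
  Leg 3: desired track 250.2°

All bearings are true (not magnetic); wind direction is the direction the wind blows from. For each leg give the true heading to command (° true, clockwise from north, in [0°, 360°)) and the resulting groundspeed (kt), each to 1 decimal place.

Leg 1: desired track 42.6°; wind correction -10.6° → command heading 32.0°, groundspeed 148.2 kt
Leg 2: desired track 280.2°; wind correction +9.6° → command heading 289.8°, groundspeed 143.8 kt
Leg 3: desired track 250.2°; wind correction +11.6° → command heading 261.8°, groundspeed 158.9 kt

Leg 1: heading=32.0°, groundspeed=148.2 kt
Leg 2: heading=289.8°, groundspeed=143.8 kt
Leg 3: heading=261.8°, groundspeed=158.9 kt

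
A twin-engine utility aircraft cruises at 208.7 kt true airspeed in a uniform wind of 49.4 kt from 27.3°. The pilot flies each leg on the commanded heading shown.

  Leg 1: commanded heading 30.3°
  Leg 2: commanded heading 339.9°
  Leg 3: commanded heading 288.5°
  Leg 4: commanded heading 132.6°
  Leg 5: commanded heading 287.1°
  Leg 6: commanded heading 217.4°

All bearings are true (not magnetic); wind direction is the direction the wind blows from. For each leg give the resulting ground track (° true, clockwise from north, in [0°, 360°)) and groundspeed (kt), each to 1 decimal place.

Leg 1: heading 30.3°; drift +0.9° → track 31.2°, groundspeed 159.4 kt
Leg 2: heading 339.9°; drift -11.7° → track 328.2°, groundspeed 179.0 kt
Leg 3: heading 288.5°; drift -12.7° → track 275.8°, groundspeed 221.7 kt
Leg 4: heading 132.6°; drift +12.1° → track 144.7°, groundspeed 226.8 kt
Leg 5: heading 287.1°; drift -12.6° → track 274.5°, groundspeed 222.8 kt
Leg 6: heading 217.4°; drift -1.9° → track 215.5°, groundspeed 257.5 kt

Leg 1: track=31.2°, groundspeed=159.4 kt
Leg 2: track=328.2°, groundspeed=179.0 kt
Leg 3: track=275.8°, groundspeed=221.7 kt
Leg 4: track=144.7°, groundspeed=226.8 kt
Leg 5: track=274.5°, groundspeed=222.8 kt
Leg 6: track=215.5°, groundspeed=257.5 kt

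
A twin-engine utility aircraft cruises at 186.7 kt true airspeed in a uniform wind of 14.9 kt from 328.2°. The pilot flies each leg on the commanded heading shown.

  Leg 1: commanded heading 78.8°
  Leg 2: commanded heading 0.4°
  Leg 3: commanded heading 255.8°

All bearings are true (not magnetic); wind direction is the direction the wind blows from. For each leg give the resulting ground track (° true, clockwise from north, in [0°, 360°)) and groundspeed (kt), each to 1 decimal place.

Leg 1: heading 78.8°; drift +4.2° → track 83.0°, groundspeed 192.4 kt
Leg 2: heading 0.4°; drift +2.6° → track 3.0°, groundspeed 174.3 kt
Leg 3: heading 255.8°; drift -4.5° → track 251.3°, groundspeed 182.7 kt

Leg 1: track=83.0°, groundspeed=192.4 kt
Leg 2: track=3.0°, groundspeed=174.3 kt
Leg 3: track=251.3°, groundspeed=182.7 kt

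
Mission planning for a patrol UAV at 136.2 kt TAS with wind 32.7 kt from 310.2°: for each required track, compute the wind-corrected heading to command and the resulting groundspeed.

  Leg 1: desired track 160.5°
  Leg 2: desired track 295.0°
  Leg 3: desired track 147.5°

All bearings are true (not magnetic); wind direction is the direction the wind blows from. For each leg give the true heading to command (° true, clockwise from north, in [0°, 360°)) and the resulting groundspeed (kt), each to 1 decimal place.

Leg 1: desired track 160.5°; wind correction +7.0° → command heading 167.5°, groundspeed 163.4 kt
Leg 2: desired track 295.0°; wind correction +3.6° → command heading 298.6°, groundspeed 104.4 kt
Leg 3: desired track 147.5°; wind correction +4.1° → command heading 151.6°, groundspeed 167.1 kt

Leg 1: heading=167.5°, groundspeed=163.4 kt
Leg 2: heading=298.6°, groundspeed=104.4 kt
Leg 3: heading=151.6°, groundspeed=167.1 kt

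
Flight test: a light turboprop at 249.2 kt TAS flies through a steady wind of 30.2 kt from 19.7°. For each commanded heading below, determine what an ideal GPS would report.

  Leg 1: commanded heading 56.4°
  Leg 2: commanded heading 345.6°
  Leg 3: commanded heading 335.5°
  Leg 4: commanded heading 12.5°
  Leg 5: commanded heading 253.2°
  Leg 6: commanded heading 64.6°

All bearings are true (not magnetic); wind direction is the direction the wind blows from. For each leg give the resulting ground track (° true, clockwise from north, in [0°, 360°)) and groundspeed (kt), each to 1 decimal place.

Leg 1: heading 56.4°; drift +4.6° → track 61.0°, groundspeed 225.7 kt
Leg 2: heading 345.6°; drift -4.3° → track 341.3°, groundspeed 224.8 kt
Leg 3: heading 335.5°; drift -5.3° → track 330.2°, groundspeed 228.5 kt
Leg 4: heading 12.5°; drift -1.0° → track 11.5°, groundspeed 219.3 kt
Leg 5: heading 253.2°; drift -5.2° → track 248.0°, groundspeed 268.3 kt
Leg 6: heading 64.6°; drift +5.3° → track 69.9°, groundspeed 228.8 kt

Leg 1: track=61.0°, groundspeed=225.7 kt
Leg 2: track=341.3°, groundspeed=224.8 kt
Leg 3: track=330.2°, groundspeed=228.5 kt
Leg 4: track=11.5°, groundspeed=219.3 kt
Leg 5: track=248.0°, groundspeed=268.3 kt
Leg 6: track=69.9°, groundspeed=228.8 kt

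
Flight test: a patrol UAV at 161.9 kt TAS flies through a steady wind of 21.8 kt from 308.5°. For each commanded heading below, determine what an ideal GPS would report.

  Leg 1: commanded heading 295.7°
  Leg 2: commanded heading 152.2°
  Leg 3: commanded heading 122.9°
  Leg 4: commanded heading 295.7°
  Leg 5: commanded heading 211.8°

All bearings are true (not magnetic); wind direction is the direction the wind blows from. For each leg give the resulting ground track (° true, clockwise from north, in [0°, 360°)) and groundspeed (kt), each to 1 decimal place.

Leg 1: heading 295.7°; drift -2.0° → track 293.7°, groundspeed 140.7 kt
Leg 2: heading 152.2°; drift -2.8° → track 149.4°, groundspeed 182.1 kt
Leg 3: heading 122.9°; drift +0.7° → track 123.6°, groundspeed 183.6 kt
Leg 4: heading 295.7°; drift -2.0° → track 293.7°, groundspeed 140.7 kt
Leg 5: heading 211.8°; drift -7.5° → track 204.3°, groundspeed 165.9 kt

Leg 1: track=293.7°, groundspeed=140.7 kt
Leg 2: track=149.4°, groundspeed=182.1 kt
Leg 3: track=123.6°, groundspeed=183.6 kt
Leg 4: track=293.7°, groundspeed=140.7 kt
Leg 5: track=204.3°, groundspeed=165.9 kt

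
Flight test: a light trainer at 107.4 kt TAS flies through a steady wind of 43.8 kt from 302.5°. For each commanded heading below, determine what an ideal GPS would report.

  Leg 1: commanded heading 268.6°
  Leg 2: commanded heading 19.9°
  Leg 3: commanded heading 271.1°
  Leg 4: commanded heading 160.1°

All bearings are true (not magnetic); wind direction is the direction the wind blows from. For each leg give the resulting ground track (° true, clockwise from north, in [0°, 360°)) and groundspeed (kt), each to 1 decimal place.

Leg 1: track=249.6°, groundspeed=75.1 kt
Leg 2: track=43.5°, groundspeed=106.8 kt
Leg 3: track=253.0°, groundspeed=73.6 kt
Leg 4: track=149.4°, groundspeed=144.6 kt

Leg 1: heading 268.6°; drift -19.0° → track 249.6°, groundspeed 75.1 kt
Leg 2: heading 19.9°; drift +23.6° → track 43.5°, groundspeed 106.8 kt
Leg 3: heading 271.1°; drift -18.1° → track 253.0°, groundspeed 73.6 kt
Leg 4: heading 160.1°; drift -10.7° → track 149.4°, groundspeed 144.6 kt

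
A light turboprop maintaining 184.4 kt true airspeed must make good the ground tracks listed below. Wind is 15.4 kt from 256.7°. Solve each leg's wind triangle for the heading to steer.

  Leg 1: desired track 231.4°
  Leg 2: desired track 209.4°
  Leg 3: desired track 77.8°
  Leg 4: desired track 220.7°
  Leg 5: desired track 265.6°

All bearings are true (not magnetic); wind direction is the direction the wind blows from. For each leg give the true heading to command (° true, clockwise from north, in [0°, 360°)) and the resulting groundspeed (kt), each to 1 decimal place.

Leg 1: desired track 231.4°; wind correction +2.0° → command heading 233.4°, groundspeed 170.4 kt
Leg 2: desired track 209.4°; wind correction +3.5° → command heading 212.9°, groundspeed 173.6 kt
Leg 3: desired track 77.8°; wind correction +0.1° → command heading 77.9°, groundspeed 199.8 kt
Leg 4: desired track 220.7°; wind correction +2.8° → command heading 223.5°, groundspeed 171.7 kt
Leg 5: desired track 265.6°; wind correction -0.7° → command heading 264.9°, groundspeed 169.2 kt

Leg 1: heading=233.4°, groundspeed=170.4 kt
Leg 2: heading=212.9°, groundspeed=173.6 kt
Leg 3: heading=77.9°, groundspeed=199.8 kt
Leg 4: heading=223.5°, groundspeed=171.7 kt
Leg 5: heading=264.9°, groundspeed=169.2 kt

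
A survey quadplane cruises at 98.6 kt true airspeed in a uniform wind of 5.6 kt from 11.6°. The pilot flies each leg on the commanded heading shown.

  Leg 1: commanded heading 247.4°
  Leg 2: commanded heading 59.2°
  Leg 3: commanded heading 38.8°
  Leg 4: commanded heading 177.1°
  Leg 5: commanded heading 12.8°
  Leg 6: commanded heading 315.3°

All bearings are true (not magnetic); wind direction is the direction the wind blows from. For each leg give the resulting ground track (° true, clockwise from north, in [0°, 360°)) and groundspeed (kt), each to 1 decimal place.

Leg 1: track=244.8°, groundspeed=101.9 kt
Leg 2: track=61.7°, groundspeed=94.9 kt
Leg 3: track=40.4°, groundspeed=93.7 kt
Leg 4: track=177.9°, groundspeed=104.0 kt
Leg 5: track=12.9°, groundspeed=93.0 kt
Leg 6: track=312.5°, groundspeed=95.6 kt

Leg 1: heading 247.4°; drift -2.6° → track 244.8°, groundspeed 101.9 kt
Leg 2: heading 59.2°; drift +2.5° → track 61.7°, groundspeed 94.9 kt
Leg 3: heading 38.8°; drift +1.6° → track 40.4°, groundspeed 93.7 kt
Leg 4: heading 177.1°; drift +0.8° → track 177.9°, groundspeed 104.0 kt
Leg 5: heading 12.8°; drift +0.1° → track 12.9°, groundspeed 93.0 kt
Leg 6: heading 315.3°; drift -2.8° → track 312.5°, groundspeed 95.6 kt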